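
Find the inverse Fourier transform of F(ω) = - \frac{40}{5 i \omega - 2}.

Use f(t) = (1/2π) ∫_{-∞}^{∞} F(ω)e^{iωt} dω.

f(t) = 8 e^{\frac{2 t}{5}} u\left(- t\right)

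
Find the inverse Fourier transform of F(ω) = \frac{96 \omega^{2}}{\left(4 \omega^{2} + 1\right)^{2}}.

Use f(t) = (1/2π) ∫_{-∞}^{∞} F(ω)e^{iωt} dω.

f(t) = 3 \left(1 - \frac{\left|{t}\right|}{2}\right) e^{- \frac{\left|{t}\right|}{2}}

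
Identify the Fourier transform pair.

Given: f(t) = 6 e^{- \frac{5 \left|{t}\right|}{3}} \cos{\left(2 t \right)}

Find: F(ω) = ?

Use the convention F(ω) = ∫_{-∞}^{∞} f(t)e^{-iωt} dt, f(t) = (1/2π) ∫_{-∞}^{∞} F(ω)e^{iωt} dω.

F(ω) = \frac{180 \left(9 \omega^{2} + 61\right)}{81 \omega^{4} - 198 \omega^{2} + 3721}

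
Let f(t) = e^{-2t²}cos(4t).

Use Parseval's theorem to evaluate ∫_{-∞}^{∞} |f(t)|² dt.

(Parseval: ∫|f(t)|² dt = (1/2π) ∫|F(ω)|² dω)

∫|f(t)|² dt = \frac{\sqrt{\pi} \left(1 + e^{4}\right)}{4 e^{4}}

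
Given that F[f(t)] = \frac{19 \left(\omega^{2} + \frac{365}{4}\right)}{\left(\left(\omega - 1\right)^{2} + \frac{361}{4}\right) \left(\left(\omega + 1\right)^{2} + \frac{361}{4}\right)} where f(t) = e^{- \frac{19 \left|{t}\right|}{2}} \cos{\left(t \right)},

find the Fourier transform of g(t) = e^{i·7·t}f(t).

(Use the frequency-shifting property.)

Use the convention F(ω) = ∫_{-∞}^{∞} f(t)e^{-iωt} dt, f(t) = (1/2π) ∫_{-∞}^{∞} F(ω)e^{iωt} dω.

F[g](ω) = \frac{76 \left(4 \left(\omega - 7\right)^{2} + 365\right)}{\left(4 \left(\omega - 8\right)^{2} + 361\right) \left(4 \left(\omega - 6\right)^{2} + 361\right)}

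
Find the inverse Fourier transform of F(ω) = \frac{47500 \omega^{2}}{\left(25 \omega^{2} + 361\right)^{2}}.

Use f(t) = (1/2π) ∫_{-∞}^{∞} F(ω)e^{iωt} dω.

f(t) = 5 \left(1 - \frac{19 \left|{t}\right|}{5}\right) e^{- \frac{19 \left|{t}\right|}{5}}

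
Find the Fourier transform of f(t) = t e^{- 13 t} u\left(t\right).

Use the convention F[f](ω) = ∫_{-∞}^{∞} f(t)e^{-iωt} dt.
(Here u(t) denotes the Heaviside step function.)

F(ω) = \frac{1}{\left(i \omega + 13\right)^{2}}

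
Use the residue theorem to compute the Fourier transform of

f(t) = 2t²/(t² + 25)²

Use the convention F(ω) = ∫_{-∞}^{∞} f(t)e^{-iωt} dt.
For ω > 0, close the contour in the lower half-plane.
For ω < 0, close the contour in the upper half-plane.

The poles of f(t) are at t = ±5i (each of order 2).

Let g(z) = f(z)e^{-iωz}; for large |z| the factor e^{-iωz} decays in the lower half-plane when ω > 0 and in the upper half-plane when ω < 0.

Case ω > 0 (lower half-plane, clockwise contour ⇒ F(ω) = -2πi·ΣRes):
  Res_{z = - 5 i} g(z) = \frac{i \left(1 - 5 \omega\right) e^{- 5 \omega}}{10} (pole of order 2)
  F(ω) = -2πi·ΣRes = \frac{\pi \left(1 - 5 \omega\right) e^{- 5 \omega}}{5}

Case ω < 0 (upper half-plane, counterclockwise contour ⇒ F(ω) = +2πi·ΣRes):
  Res_{z = 5 i} g(z) = \frac{i \left(- 5 \omega - 1\right) e^{5 \omega}}{10} (pole of order 2)
  F(ω) = 2πi·ΣRes = \frac{\pi \left(5 \omega + 1\right) e^{5 \omega}}{5}

Both cases combine into a single formula in |ω|:

F(ω) = \frac{\pi \left(1 - 5 \left|{\omega}\right|\right) e^{- 5 \left|{\omega}\right|}}{5}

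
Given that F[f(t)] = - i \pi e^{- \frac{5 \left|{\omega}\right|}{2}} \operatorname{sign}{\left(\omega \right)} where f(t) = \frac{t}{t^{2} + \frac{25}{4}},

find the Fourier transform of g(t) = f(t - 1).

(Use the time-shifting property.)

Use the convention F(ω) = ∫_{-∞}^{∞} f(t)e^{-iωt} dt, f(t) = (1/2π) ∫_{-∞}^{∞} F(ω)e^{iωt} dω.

F[g](ω) = - i \pi e^{- i \omega} e^{- \frac{5 \left|{\omega}\right|}{2}} \operatorname{sign}{\left(\omega \right)}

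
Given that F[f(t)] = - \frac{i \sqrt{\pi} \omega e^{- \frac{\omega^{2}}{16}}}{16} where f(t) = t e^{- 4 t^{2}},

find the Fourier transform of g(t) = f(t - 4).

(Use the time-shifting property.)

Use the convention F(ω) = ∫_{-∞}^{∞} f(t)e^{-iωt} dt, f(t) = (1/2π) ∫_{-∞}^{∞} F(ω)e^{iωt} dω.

F[g](ω) = - \frac{i \sqrt{\pi} \omega e^{- \frac{\omega \left(\omega + 64 i\right)}{16}}}{16}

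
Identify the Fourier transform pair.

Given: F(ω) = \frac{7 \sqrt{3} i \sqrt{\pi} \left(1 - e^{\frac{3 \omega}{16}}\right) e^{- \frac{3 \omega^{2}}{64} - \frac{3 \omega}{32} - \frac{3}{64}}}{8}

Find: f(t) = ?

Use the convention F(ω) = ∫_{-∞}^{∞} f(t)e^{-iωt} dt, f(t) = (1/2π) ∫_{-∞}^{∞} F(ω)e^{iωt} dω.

f(t) = 7 e^{- \frac{16 t^{2}}{3}} \sin{\left(t \right)}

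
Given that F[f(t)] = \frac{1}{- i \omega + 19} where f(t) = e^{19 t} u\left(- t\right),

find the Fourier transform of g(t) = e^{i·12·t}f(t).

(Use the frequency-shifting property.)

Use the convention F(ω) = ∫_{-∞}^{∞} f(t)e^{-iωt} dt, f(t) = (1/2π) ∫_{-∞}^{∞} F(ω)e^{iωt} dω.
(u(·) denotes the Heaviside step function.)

F[g](ω) = \frac{i}{\omega - 12 + 19 i}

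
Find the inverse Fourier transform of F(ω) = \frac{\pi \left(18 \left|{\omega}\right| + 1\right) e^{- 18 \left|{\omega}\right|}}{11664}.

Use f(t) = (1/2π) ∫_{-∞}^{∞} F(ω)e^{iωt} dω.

f(t) = \frac{1}{\left(t^{2} + 324\right)^{2}}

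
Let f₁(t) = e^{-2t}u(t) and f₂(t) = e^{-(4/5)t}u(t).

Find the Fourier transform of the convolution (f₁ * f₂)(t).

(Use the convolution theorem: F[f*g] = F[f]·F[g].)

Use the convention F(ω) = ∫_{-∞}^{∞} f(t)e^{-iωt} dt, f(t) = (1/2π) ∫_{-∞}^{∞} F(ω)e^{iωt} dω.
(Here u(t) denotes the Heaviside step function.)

F[f₁*f₂](ω) = \frac{5}{\left(i \omega + 2\right) \left(5 i \omega + 4\right)}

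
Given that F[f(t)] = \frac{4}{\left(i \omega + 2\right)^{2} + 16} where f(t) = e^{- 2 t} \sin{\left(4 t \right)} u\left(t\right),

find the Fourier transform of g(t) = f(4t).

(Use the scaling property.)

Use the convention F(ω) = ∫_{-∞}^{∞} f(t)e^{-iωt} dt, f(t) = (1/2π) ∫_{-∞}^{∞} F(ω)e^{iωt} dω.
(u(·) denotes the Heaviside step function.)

F[g](ω) = \frac{16}{\left(i \omega + 8\right)^{2} + 256}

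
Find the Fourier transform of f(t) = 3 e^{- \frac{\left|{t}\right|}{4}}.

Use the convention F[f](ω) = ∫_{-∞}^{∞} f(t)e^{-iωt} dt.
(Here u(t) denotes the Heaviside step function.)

F(ω) = \frac{24}{16 \omega^{2} + 1}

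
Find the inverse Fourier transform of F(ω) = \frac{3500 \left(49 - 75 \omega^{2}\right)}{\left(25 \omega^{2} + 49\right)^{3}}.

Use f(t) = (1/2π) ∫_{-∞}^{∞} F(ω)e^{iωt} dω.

f(t) = t^{2} e^{- \frac{7 \left|{t}\right|}{5}}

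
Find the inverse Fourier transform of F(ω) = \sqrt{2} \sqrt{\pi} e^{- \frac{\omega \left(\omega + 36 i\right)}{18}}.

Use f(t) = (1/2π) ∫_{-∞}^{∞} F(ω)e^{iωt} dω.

f(t) = 3 e^{- \frac{9 \left(t - 2\right)^{2}}{2}}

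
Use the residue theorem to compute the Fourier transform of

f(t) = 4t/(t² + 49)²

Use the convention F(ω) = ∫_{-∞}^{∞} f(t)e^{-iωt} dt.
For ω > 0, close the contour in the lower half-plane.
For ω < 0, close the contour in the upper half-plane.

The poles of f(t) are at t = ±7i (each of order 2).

Let g(z) = f(z)e^{-iωz}; for large |z| the factor e^{-iωz} decays in the lower half-plane when ω > 0 and in the upper half-plane when ω < 0.

Case ω > 0 (lower half-plane, clockwise contour ⇒ F(ω) = -2πi·ΣRes):
  Res_{z = - 7 i} g(z) = \frac{\omega e^{- 7 \omega}}{7} (pole of order 2)
  F(ω) = -2πi·ΣRes = - \frac{2 i \pi \omega e^{- 7 \omega}}{7}

Case ω < 0 (upper half-plane, counterclockwise contour ⇒ F(ω) = +2πi·ΣRes):
  Res_{z = 7 i} g(z) = - \frac{\omega e^{7 \omega}}{7} (pole of order 2)
  F(ω) = 2πi·ΣRes = - \frac{2 i \pi \omega e^{7 \omega}}{7}

Both cases combine into a single formula in |ω|:

F(ω) = - \frac{2 i \pi \omega e^{- 7 \left|{\omega}\right|}}{7}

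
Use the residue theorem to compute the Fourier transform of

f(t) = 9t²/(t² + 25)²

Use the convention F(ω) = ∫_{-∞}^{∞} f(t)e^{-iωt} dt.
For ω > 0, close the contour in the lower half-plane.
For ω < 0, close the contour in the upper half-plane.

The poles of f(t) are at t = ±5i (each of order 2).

Let g(z) = f(z)e^{-iωz}; for large |z| the factor e^{-iωz} decays in the lower half-plane when ω > 0 and in the upper half-plane when ω < 0.

Case ω > 0 (lower half-plane, clockwise contour ⇒ F(ω) = -2πi·ΣRes):
  Res_{z = - 5 i} g(z) = \frac{9 i \left(1 - 5 \omega\right) e^{- 5 \omega}}{20} (pole of order 2)
  F(ω) = -2πi·ΣRes = \frac{9 \pi \left(1 - 5 \omega\right) e^{- 5 \omega}}{10}

Case ω < 0 (upper half-plane, counterclockwise contour ⇒ F(ω) = +2πi·ΣRes):
  Res_{z = 5 i} g(z) = \frac{9 i \left(- 5 \omega - 1\right) e^{5 \omega}}{20} (pole of order 2)
  F(ω) = 2πi·ΣRes = \frac{9 \pi \left(5 \omega + 1\right) e^{5 \omega}}{10}

Both cases combine into a single formula in |ω|:

F(ω) = \frac{9 \pi \left(1 - 5 \left|{\omega}\right|\right) e^{- 5 \left|{\omega}\right|}}{10}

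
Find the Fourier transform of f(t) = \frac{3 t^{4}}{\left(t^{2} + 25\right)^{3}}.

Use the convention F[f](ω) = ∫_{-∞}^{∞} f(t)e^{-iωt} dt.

F(ω) = \frac{3 \pi \left(25 \omega^{2} - 25 \left|{\omega}\right| + 3\right) e^{- 5 \left|{\omega}\right|}}{40}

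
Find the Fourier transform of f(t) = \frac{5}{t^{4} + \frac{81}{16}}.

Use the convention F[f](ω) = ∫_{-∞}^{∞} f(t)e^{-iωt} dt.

F(ω) = \frac{40 \pi e^{- \frac{3 \sqrt{2} \left|{\omega}\right|}{4}} \sin{\left(\frac{3 \sqrt{2} \left|{\omega}\right|}{4} + \frac{\pi}{4} \right)}}{27}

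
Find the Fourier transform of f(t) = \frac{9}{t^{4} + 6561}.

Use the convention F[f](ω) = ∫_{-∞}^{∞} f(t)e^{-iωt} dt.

F(ω) = \frac{\pi e^{- \frac{9 \sqrt{2} \left|{\omega}\right|}{2}} \sin{\left(\frac{9 \sqrt{2} \left|{\omega}\right|}{2} + \frac{\pi}{4} \right)}}{81}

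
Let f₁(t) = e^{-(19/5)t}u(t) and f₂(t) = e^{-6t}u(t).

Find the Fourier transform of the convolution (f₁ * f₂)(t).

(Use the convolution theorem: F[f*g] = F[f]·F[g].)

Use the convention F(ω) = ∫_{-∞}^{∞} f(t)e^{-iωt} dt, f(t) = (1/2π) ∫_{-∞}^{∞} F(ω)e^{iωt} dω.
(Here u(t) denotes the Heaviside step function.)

F[f₁*f₂](ω) = \frac{5}{\left(i \omega + 6\right) \left(5 i \omega + 19\right)}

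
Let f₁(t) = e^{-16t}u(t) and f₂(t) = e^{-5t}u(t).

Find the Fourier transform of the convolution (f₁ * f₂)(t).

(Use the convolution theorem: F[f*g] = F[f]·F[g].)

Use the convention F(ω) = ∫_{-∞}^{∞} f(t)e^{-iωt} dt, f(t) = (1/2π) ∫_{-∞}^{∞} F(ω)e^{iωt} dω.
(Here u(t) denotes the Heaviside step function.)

F[f₁*f₂](ω) = \frac{1}{\left(i \omega + 5\right) \left(i \omega + 16\right)}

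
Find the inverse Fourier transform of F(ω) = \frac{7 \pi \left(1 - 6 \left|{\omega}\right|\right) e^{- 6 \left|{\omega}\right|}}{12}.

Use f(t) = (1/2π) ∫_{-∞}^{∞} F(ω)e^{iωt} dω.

f(t) = \frac{7 t^{2}}{\left(t^{2} + 36\right)^{2}}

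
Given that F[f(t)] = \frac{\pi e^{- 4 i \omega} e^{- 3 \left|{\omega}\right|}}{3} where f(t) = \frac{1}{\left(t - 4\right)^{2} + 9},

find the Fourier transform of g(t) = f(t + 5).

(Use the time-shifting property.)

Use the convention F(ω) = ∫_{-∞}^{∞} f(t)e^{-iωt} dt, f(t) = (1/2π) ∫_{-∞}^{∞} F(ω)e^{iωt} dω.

F[g](ω) = \frac{\pi e^{i \omega - 3 \left|{\omega}\right|}}{3}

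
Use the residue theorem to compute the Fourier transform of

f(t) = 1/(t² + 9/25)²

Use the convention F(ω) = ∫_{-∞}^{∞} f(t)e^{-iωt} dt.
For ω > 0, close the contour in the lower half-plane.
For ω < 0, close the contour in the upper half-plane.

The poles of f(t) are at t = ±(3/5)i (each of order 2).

Let g(z) = f(z)e^{-iωz}; for large |z| the factor e^{-iωz} decays in the lower half-plane when ω > 0 and in the upper half-plane when ω < 0.

Case ω > 0 (lower half-plane, clockwise contour ⇒ F(ω) = -2πi·ΣRes):
  Res_{z = - \frac{3 i}{5}} g(z) = \frac{25 i \left(3 \omega + 5\right) e^{- \frac{3 \omega}{5}}}{108} (pole of order 2)
  F(ω) = -2πi·ΣRes = \frac{25 \pi \left(3 \omega + 5\right) e^{- \frac{3 \omega}{5}}}{54}

Case ω < 0 (upper half-plane, counterclockwise contour ⇒ F(ω) = +2πi·ΣRes):
  Res_{z = \frac{3 i}{5}} g(z) = \frac{25 i \left(3 \omega - 5\right) e^{\frac{3 \omega}{5}}}{108} (pole of order 2)
  F(ω) = 2πi·ΣRes = \frac{25 \pi \left(5 - 3 \omega\right) e^{\frac{3 \omega}{5}}}{54}

Both cases combine into a single formula in |ω|:

F(ω) = \frac{25 \pi \left(3 \left|{\omega}\right| + 5\right) e^{- \frac{3 \left|{\omega}\right|}{5}}}{54}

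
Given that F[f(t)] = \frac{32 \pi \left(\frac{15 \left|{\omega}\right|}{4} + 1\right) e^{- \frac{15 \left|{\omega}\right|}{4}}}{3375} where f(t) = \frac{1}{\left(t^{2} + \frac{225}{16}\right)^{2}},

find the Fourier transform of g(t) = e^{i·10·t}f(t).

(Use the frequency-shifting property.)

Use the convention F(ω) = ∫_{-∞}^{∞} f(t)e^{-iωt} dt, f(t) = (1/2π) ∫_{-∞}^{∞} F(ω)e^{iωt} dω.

F[g](ω) = \frac{8 \pi \left(15 \left|{\omega - 10}\right| + 4\right) e^{- \frac{15 \left|{\omega - 10}\right|}{4}}}{3375}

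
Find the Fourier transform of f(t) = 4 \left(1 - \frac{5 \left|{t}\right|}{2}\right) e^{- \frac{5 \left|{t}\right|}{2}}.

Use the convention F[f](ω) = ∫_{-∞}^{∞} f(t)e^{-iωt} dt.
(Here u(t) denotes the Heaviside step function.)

F(ω) = \frac{640 \omega^{2}}{\left(4 \omega^{2} + 25\right)^{2}}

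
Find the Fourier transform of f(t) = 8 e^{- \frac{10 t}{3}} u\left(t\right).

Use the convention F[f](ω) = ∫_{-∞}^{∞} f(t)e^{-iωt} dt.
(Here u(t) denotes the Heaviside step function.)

F(ω) = \frac{24}{3 i \omega + 10}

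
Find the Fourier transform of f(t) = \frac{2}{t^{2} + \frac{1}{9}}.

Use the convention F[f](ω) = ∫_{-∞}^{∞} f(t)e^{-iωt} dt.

F(ω) = 6 \pi e^{- \frac{\left|{\omega}\right|}{3}}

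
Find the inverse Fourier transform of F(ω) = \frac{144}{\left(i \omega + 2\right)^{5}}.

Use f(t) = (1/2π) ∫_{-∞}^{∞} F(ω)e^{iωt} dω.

f(t) = 6 t^{4} e^{- 2 t} u\left(t\right)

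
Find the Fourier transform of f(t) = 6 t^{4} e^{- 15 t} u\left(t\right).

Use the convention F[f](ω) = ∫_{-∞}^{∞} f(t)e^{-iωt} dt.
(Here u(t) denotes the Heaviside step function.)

F(ω) = \frac{144}{\left(i \omega + 15\right)^{5}}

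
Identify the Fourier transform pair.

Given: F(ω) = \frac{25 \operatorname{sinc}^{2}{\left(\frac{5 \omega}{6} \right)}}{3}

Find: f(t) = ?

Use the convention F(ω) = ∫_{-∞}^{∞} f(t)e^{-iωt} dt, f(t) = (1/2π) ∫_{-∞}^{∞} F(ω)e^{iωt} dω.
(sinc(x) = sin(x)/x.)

f(t) = 5 \left(\begin{cases} 1 - \frac{3 \left|{t}\right|}{5} & \text{for}\: \left|{t}\right| < \frac{5}{3} \\0 & \text{otherwise} \end{cases}\right)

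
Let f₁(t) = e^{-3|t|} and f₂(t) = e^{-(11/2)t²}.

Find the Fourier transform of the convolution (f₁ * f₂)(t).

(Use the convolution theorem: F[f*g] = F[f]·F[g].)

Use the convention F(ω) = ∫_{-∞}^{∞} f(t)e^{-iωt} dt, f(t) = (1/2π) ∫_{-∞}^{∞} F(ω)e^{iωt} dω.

F[f₁*f₂](ω) = \frac{6 \sqrt{22} \sqrt{\pi} e^{- \frac{\omega^{2}}{22}}}{11 \left(\omega^{2} + 9\right)}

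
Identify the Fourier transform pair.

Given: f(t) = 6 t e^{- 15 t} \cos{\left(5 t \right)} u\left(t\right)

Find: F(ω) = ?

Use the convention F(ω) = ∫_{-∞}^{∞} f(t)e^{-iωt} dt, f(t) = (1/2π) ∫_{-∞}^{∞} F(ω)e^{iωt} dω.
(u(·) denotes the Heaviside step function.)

F(ω) = \frac{6 \left(\left(i \omega + 15\right)^{2} - 25\right)}{\left(\left(i \omega + 15\right)^{2} + 25\right)^{2}}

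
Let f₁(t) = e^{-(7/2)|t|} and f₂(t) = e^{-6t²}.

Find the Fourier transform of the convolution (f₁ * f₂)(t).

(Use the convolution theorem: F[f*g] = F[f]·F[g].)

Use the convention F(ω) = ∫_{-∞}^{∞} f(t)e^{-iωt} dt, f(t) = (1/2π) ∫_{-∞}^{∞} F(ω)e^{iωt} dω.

F[f₁*f₂](ω) = \frac{14 \sqrt{6} \sqrt{\pi} e^{- \frac{\omega^{2}}{24}}}{3 \left(4 \omega^{2} + 49\right)}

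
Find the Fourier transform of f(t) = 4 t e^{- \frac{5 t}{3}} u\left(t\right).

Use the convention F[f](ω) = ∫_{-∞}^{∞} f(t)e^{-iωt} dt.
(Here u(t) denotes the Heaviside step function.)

F(ω) = \frac{36}{\left(3 i \omega + 5\right)^{2}}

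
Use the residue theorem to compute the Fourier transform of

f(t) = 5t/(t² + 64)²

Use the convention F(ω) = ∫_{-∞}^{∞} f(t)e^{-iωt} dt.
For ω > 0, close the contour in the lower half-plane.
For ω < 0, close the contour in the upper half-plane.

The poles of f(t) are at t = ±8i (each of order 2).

Let g(z) = f(z)e^{-iωz}; for large |z| the factor e^{-iωz} decays in the lower half-plane when ω > 0 and in the upper half-plane when ω < 0.

Case ω > 0 (lower half-plane, clockwise contour ⇒ F(ω) = -2πi·ΣRes):
  Res_{z = - 8 i} g(z) = \frac{5 \omega e^{- 8 \omega}}{32} (pole of order 2)
  F(ω) = -2πi·ΣRes = - \frac{5 i \pi \omega e^{- 8 \omega}}{16}

Case ω < 0 (upper half-plane, counterclockwise contour ⇒ F(ω) = +2πi·ΣRes):
  Res_{z = 8 i} g(z) = - \frac{5 \omega e^{8 \omega}}{32} (pole of order 2)
  F(ω) = 2πi·ΣRes = - \frac{5 i \pi \omega e^{8 \omega}}{16}

Both cases combine into a single formula in |ω|:

F(ω) = - \frac{5 i \pi \omega e^{- 8 \left|{\omega}\right|}}{16}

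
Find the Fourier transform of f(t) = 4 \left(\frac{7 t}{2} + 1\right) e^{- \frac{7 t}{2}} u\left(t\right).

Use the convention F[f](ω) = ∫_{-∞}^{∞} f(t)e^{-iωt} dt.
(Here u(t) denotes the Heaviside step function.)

F(ω) = \frac{16 \left(- i \omega - 7\right)}{4 \omega^{2} - 28 i \omega - 49}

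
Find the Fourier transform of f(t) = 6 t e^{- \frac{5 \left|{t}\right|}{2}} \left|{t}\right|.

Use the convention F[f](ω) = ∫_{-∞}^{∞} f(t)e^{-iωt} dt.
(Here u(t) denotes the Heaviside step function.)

F(ω) = \frac{384 i \omega \left(4 \omega^{2} - 75\right)}{\left(4 \omega^{2} + 25\right)^{3}}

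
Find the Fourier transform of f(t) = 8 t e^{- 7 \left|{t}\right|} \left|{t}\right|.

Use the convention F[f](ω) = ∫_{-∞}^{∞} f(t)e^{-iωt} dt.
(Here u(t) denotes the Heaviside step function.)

F(ω) = \frac{32 i \omega \left(\omega^{2} - 147\right)}{\left(\omega^{2} + 49\right)^{3}}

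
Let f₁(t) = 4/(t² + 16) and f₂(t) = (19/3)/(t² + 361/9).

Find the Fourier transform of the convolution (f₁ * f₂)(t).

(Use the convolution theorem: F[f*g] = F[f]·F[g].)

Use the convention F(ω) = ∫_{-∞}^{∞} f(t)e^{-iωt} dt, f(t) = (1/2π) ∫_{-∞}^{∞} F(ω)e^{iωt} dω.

F[f₁*f₂](ω) = \pi^{2} e^{- \frac{31 \left|{\omega}\right|}{3}}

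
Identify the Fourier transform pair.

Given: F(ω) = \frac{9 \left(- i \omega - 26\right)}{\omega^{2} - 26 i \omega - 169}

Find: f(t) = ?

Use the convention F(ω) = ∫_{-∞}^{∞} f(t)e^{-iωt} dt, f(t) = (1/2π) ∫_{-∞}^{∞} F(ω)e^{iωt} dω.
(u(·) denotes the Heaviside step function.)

f(t) = 9 \left(13 t + 1\right) e^{- 13 t} u\left(t\right)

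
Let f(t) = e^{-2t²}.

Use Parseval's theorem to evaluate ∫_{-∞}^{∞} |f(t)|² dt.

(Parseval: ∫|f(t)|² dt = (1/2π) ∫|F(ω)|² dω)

∫|f(t)|² dt = \frac{\sqrt{\pi}}{2}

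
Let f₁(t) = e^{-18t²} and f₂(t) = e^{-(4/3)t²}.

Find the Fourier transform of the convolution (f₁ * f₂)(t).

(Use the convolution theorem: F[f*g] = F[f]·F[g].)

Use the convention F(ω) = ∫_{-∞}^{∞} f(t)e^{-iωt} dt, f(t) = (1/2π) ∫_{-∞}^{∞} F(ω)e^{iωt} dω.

F[f₁*f₂](ω) = \frac{\sqrt{6} \pi e^{- \frac{29 \omega^{2}}{144}}}{12}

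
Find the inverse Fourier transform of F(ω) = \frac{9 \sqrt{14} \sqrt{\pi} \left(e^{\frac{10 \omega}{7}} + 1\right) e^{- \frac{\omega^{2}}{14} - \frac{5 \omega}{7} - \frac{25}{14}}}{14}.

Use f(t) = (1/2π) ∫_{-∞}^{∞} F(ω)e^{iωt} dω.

f(t) = 9 e^{- \frac{7 t^{2}}{2}} \cos{\left(5 t \right)}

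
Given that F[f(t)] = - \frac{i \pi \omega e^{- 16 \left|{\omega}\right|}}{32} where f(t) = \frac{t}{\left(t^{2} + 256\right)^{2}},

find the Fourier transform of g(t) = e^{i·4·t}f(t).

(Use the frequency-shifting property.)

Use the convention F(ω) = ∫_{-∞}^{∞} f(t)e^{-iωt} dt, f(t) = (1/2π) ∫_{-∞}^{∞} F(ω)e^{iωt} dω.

F[g](ω) = \frac{i \pi \left(4 - \omega\right) e^{- 16 \left|{\omega - 4}\right|}}{32}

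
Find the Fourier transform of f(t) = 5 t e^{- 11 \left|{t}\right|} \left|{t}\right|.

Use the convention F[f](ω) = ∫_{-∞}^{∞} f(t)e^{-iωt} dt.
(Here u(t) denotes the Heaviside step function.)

F(ω) = \frac{20 i \omega \left(\omega^{2} - 363\right)}{\left(\omega^{2} + 121\right)^{3}}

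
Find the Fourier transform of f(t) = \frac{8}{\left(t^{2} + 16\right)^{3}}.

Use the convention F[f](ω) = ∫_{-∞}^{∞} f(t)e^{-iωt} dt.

F(ω) = \frac{\pi \left(16 \omega^{2} + 12 \left|{\omega}\right| + 3\right) e^{- 4 \left|{\omega}\right|}}{1024}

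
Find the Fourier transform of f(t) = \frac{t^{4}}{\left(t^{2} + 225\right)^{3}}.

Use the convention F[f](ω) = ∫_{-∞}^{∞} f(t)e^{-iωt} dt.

F(ω) = \frac{\pi \left(75 \omega^{2} - 25 \left|{\omega}\right| + 1\right) e^{- 15 \left|{\omega}\right|}}{40}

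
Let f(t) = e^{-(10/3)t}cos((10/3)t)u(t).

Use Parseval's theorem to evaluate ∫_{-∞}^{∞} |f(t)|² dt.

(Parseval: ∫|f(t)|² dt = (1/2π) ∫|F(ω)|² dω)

∫|f(t)|² dt = \frac{9}{80}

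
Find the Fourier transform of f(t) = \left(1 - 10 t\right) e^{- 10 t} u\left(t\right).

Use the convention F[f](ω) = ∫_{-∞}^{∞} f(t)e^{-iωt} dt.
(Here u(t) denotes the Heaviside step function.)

F(ω) = \frac{i \omega}{- \omega^{2} + 20 i \omega + 100}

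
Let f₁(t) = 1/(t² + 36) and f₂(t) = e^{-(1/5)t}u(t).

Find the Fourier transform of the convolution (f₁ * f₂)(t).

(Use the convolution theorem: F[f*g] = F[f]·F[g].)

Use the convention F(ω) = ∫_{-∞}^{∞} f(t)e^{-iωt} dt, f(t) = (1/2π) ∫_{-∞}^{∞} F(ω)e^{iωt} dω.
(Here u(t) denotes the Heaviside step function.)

F[f₁*f₂](ω) = \frac{5 \pi e^{- 6 \left|{\omega}\right|}}{6 \left(5 i \omega + 1\right)}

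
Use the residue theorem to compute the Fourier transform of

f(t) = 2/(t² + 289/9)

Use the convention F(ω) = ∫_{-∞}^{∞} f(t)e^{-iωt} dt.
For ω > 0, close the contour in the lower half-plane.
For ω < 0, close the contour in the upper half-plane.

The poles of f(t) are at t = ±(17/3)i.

Let g(z) = f(z)e^{-iωz}; for large |z| the factor e^{-iωz} decays in the lower half-plane when ω > 0 and in the upper half-plane when ω < 0.

Case ω > 0 (lower half-plane, clockwise contour ⇒ F(ω) = -2πi·ΣRes):
  Res_{z = - \frac{17 i}{3}} g(z) = \frac{3 i e^{- \frac{17 \omega}{3}}}{17}
  F(ω) = -2πi·ΣRes = \frac{6 \pi e^{- \frac{17 \omega}{3}}}{17}

Case ω < 0 (upper half-plane, counterclockwise contour ⇒ F(ω) = +2πi·ΣRes):
  Res_{z = \frac{17 i}{3}} g(z) = - \frac{3 i e^{\frac{17 \omega}{3}}}{17}
  F(ω) = 2πi·ΣRes = \frac{6 \pi e^{\frac{17 \omega}{3}}}{17}

Both cases combine into a single formula in |ω|:

F(ω) = \frac{6 \pi e^{- \frac{17 \left|{\omega}\right|}{3}}}{17}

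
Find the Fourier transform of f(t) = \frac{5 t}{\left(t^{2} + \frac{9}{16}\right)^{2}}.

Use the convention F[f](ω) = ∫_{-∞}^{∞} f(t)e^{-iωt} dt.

F(ω) = - \frac{10 i \pi \omega e^{- \frac{3 \left|{\omega}\right|}{4}}}{3}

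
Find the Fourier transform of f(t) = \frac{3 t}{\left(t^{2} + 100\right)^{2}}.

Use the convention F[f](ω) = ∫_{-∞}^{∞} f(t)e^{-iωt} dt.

F(ω) = - \frac{3 i \pi \omega e^{- 10 \left|{\omega}\right|}}{20}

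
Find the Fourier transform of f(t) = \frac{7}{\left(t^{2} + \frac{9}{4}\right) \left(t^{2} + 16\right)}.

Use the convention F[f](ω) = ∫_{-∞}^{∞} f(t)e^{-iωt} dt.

F(ω) = - \frac{7 \pi e^{- 4 \left|{\omega}\right|}}{55} + \frac{56 \pi e^{- \frac{3 \left|{\omega}\right|}{2}}}{165}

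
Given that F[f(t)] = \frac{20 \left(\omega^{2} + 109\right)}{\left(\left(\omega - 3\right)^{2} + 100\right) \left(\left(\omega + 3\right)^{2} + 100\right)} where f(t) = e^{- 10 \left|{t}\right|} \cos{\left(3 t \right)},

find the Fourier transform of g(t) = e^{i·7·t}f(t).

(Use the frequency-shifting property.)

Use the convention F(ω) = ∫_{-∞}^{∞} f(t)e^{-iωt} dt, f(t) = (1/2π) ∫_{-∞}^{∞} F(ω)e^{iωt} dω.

F[g](ω) = \frac{20 \left(\left(\omega - 7\right)^{2} + 109\right)}{\left(\left(\omega - 10\right)^{2} + 100\right) \left(\left(\omega - 4\right)^{2} + 100\right)}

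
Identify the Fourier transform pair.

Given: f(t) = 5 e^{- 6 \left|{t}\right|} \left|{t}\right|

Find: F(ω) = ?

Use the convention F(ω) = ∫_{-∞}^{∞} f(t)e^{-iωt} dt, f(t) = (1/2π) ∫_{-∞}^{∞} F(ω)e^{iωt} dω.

F(ω) = \frac{10 \left(36 - \omega^{2}\right)}{\left(\omega^{2} + 36\right)^{2}}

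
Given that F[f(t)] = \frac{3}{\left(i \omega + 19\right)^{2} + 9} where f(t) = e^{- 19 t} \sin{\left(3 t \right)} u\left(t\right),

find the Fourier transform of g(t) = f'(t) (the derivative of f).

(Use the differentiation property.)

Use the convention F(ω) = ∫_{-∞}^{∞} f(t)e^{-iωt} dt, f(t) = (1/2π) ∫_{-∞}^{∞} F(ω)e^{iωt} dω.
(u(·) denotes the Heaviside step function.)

F[g](ω) = \frac{3 i \omega}{\left(i \omega + 19\right)^{2} + 9}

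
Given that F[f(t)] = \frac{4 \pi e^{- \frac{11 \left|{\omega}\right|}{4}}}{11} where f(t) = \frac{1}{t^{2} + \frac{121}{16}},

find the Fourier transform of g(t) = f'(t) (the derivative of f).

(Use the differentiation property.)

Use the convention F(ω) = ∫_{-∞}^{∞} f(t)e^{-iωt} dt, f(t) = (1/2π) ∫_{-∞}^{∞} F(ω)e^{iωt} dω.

F[g](ω) = \frac{4 i \pi \omega e^{- \frac{11 \left|{\omega}\right|}{4}}}{11}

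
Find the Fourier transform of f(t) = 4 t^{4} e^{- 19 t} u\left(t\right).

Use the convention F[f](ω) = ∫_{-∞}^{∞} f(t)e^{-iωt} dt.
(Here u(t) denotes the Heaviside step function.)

F(ω) = \frac{96}{\left(i \omega + 19\right)^{5}}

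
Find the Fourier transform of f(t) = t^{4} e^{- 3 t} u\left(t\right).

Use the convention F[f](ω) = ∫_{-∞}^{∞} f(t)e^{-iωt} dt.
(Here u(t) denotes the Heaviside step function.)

F(ω) = \frac{24}{\left(i \omega + 3\right)^{5}}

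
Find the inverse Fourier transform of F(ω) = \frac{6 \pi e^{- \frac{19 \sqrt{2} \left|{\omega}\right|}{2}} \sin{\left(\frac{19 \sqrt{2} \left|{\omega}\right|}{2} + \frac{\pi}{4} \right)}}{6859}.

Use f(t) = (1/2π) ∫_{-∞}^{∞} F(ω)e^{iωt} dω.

f(t) = \frac{6}{t^{4} + 130321}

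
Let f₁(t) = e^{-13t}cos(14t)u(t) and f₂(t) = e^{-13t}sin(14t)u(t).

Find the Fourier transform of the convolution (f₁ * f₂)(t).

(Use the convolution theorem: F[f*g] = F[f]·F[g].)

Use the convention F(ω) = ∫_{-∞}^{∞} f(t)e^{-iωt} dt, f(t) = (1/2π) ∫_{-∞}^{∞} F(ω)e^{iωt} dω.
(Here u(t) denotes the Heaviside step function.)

F[f₁*f₂](ω) = \frac{14 \left(i \omega + 13\right)}{\left(\left(i \omega + 13\right)^{2} + 196\right)^{2}}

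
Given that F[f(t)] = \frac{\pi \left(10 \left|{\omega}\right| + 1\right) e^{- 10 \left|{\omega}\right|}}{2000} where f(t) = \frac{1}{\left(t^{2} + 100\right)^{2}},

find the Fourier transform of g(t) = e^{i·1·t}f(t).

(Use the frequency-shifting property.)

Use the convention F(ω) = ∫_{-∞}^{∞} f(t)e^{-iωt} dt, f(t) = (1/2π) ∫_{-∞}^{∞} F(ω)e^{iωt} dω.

F[g](ω) = \frac{\pi \left(10 \left|{\omega - 1}\right| + 1\right) e^{- 10 \left|{\omega - 1}\right|}}{2000}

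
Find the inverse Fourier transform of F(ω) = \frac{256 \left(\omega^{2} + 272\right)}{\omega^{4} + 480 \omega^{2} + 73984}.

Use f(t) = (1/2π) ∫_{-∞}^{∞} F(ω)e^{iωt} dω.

f(t) = 8 e^{- 16 \left|{t}\right|} \cos{\left(4 \left|{t}\right| \right)}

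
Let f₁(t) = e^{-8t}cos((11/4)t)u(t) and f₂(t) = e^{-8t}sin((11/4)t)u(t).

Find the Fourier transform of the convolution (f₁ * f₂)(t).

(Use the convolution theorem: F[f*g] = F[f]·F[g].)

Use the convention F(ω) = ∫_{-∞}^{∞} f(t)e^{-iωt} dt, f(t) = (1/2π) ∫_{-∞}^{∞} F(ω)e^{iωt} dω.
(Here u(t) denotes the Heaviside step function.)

F[f₁*f₂](ω) = \frac{704 \left(i \omega + 8\right)}{\left(16 \left(i \omega + 8\right)^{2} + 121\right)^{2}}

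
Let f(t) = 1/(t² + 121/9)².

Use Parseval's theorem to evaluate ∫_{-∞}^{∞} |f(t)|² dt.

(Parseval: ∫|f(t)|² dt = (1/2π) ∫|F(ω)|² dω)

∫|f(t)|² dt = \frac{10935 \pi}{311794736}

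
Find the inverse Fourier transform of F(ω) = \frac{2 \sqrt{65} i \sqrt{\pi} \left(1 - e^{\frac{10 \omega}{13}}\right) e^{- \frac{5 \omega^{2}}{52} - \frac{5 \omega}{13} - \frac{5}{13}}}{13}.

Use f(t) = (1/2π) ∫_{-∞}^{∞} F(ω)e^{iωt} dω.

f(t) = 4 e^{- \frac{13 t^{2}}{5}} \sin{\left(2 t \right)}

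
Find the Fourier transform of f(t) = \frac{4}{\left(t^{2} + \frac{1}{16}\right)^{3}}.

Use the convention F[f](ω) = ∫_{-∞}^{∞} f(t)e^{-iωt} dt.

F(ω) = 32 \pi \left(\omega^{2} + 12 \left|{\omega}\right| + 48\right) e^{- \frac{\left|{\omega}\right|}{4}}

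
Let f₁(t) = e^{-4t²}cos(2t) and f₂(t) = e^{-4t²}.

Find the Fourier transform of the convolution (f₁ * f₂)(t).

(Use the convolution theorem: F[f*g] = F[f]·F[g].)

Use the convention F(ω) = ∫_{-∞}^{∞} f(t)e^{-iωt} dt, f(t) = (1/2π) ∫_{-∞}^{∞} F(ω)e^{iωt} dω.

F[f₁*f₂](ω) = \frac{\pi \left(e^{\frac{\omega}{2}} + 1\right) e^{- \frac{\omega^{2}}{8} - \frac{\omega}{4} - \frac{1}{4}}}{8}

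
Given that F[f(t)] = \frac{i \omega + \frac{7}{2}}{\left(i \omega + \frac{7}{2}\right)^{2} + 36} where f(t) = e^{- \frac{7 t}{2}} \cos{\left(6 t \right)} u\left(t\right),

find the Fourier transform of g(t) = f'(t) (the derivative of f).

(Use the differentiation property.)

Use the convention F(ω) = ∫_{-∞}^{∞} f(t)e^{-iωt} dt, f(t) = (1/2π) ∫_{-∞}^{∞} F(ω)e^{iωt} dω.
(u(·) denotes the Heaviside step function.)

F[g](ω) = \frac{2 i \omega \left(2 i \omega + 7\right)}{\left(2 i \omega + 7\right)^{2} + 144}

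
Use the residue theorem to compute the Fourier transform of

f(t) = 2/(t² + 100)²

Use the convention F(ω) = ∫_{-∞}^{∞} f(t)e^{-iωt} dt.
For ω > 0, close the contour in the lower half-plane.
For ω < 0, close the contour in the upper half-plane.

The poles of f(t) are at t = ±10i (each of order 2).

Let g(z) = f(z)e^{-iωz}; for large |z| the factor e^{-iωz} decays in the lower half-plane when ω > 0 and in the upper half-plane when ω < 0.

Case ω > 0 (lower half-plane, clockwise contour ⇒ F(ω) = -2πi·ΣRes):
  Res_{z = - 10 i} g(z) = \frac{i \left(10 \omega + 1\right) e^{- 10 \omega}}{2000} (pole of order 2)
  F(ω) = -2πi·ΣRes = \frac{\pi \left(10 \omega + 1\right) e^{- 10 \omega}}{1000}

Case ω < 0 (upper half-plane, counterclockwise contour ⇒ F(ω) = +2πi·ΣRes):
  Res_{z = 10 i} g(z) = \frac{i \left(10 \omega - 1\right) e^{10 \omega}}{2000} (pole of order 2)
  F(ω) = 2πi·ΣRes = \frac{\pi \left(1 - 10 \omega\right) e^{10 \omega}}{1000}

Both cases combine into a single formula in |ω|:

F(ω) = \frac{\pi \left(10 \left|{\omega}\right| + 1\right) e^{- 10 \left|{\omega}\right|}}{1000}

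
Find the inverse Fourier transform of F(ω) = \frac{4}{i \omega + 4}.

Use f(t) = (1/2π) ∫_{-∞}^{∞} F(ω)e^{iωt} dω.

f(t) = 4 e^{- 4 t} u\left(t\right)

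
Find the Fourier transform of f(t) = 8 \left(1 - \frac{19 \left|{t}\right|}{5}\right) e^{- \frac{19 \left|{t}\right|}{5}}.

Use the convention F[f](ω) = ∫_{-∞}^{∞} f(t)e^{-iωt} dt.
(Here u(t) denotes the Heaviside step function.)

F(ω) = \frac{76000 \omega^{2}}{\left(25 \omega^{2} + 361\right)^{2}}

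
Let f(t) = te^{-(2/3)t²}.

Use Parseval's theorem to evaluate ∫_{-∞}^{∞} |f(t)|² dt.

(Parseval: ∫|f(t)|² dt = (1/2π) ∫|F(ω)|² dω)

∫|f(t)|² dt = \frac{3 \sqrt{3} \sqrt{\pi}}{16}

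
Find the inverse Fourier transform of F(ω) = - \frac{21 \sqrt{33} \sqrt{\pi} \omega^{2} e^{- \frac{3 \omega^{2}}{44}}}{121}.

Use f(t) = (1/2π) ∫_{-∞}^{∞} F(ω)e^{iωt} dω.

f(t) = 7 \left(\frac{44 t^{2}}{3} - 2\right) e^{- \frac{11 t^{2}}{3}}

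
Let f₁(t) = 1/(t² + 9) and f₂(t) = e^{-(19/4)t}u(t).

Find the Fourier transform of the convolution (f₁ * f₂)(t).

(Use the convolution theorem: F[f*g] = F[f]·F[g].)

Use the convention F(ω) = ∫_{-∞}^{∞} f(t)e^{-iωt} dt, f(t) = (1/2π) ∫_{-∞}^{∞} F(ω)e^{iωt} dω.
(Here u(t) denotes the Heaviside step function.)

F[f₁*f₂](ω) = \frac{4 \pi e^{- 3 \left|{\omega}\right|}}{3 \left(4 i \omega + 19\right)}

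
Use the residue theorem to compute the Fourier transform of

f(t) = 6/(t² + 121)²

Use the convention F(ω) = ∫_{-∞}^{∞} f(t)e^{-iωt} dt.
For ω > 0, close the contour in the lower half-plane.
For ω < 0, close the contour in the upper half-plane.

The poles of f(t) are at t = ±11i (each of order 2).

Let g(z) = f(z)e^{-iωz}; for large |z| the factor e^{-iωz} decays in the lower half-plane when ω > 0 and in the upper half-plane when ω < 0.

Case ω > 0 (lower half-plane, clockwise contour ⇒ F(ω) = -2πi·ΣRes):
  Res_{z = - 11 i} g(z) = \frac{3 i \left(11 \omega + 1\right) e^{- 11 \omega}}{2662} (pole of order 2)
  F(ω) = -2πi·ΣRes = \frac{3 \pi \left(11 \omega + 1\right) e^{- 11 \omega}}{1331}

Case ω < 0 (upper half-plane, counterclockwise contour ⇒ F(ω) = +2πi·ΣRes):
  Res_{z = 11 i} g(z) = \frac{3 i \left(11 \omega - 1\right) e^{11 \omega}}{2662} (pole of order 2)
  F(ω) = 2πi·ΣRes = \frac{3 \pi \left(1 - 11 \omega\right) e^{11 \omega}}{1331}

Both cases combine into a single formula in |ω|:

F(ω) = \frac{3 \pi \left(11 \left|{\omega}\right| + 1\right) e^{- 11 \left|{\omega}\right|}}{1331}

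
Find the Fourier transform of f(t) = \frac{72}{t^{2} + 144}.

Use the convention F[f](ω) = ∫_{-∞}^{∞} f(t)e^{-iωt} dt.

F(ω) = 6 \pi e^{- 12 \left|{\omega}\right|}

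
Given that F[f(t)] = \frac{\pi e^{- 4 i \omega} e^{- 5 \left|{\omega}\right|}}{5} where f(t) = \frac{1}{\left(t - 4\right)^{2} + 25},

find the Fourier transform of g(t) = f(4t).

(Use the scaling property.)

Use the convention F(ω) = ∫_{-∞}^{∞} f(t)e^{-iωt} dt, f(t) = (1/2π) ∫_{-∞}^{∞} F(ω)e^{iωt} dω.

F[g](ω) = \frac{\pi e^{- i \omega - \frac{5 \left|{\omega}\right|}{4}}}{20}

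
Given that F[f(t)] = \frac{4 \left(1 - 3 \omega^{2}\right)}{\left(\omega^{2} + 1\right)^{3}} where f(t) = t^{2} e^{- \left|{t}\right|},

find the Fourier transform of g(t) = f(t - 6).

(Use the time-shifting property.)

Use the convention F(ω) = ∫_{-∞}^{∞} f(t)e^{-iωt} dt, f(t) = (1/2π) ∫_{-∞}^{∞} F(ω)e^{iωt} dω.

F[g](ω) = \frac{4 \left(1 - 3 \omega^{2}\right) e^{- 6 i \omega}}{\left(\omega^{2} + 1\right)^{3}}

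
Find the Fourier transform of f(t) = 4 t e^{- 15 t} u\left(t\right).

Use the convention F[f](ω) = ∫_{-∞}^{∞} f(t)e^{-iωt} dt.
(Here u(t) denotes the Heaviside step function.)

F(ω) = \frac{4}{\left(i \omega + 15\right)^{2}}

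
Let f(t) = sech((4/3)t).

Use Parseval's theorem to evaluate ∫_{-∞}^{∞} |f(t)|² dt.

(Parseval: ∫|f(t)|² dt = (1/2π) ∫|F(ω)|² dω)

∫|f(t)|² dt = \frac{3}{2}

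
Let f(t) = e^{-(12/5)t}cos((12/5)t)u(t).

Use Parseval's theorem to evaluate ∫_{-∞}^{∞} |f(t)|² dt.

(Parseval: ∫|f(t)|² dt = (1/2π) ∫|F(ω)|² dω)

∫|f(t)|² dt = \frac{5}{32}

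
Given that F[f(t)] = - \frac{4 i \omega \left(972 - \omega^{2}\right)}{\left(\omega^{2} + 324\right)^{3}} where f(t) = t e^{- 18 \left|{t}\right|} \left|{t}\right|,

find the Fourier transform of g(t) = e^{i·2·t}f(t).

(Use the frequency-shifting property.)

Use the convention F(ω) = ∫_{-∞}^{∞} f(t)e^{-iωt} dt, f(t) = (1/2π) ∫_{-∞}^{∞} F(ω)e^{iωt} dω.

F[g](ω) = \frac{4 i \left(\omega - 2\right) \left(\left(\omega - 2\right)^{2} - 972\right)}{\left(\left(\omega - 2\right)^{2} + 324\right)^{3}}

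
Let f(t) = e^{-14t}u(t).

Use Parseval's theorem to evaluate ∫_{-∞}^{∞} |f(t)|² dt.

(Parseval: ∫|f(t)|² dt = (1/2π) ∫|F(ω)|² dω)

∫|f(t)|² dt = \frac{1}{28}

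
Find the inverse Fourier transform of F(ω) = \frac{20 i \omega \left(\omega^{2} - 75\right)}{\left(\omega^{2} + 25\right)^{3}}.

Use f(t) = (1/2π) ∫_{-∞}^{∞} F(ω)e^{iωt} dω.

f(t) = 5 t e^{- 5 \left|{t}\right|} \left|{t}\right|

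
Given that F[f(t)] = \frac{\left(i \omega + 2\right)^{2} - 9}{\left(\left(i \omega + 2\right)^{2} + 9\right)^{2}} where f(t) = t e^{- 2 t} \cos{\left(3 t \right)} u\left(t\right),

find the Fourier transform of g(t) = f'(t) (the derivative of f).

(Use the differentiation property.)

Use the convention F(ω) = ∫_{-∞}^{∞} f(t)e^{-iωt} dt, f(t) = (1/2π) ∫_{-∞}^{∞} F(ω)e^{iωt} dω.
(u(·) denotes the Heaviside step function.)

F[g](ω) = \frac{i \omega \left(\left(i \omega + 2\right)^{2} - 9\right)}{\left(\left(i \omega + 2\right)^{2} + 9\right)^{2}}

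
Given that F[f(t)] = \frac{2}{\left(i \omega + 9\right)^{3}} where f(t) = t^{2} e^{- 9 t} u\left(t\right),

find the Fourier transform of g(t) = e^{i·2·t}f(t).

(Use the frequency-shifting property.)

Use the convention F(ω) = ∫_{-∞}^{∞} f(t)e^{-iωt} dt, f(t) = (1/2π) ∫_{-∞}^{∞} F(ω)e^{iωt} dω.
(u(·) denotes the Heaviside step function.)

F[g](ω) = \frac{2}{\left(i \left(\omega - 2\right) + 9\right)^{3}}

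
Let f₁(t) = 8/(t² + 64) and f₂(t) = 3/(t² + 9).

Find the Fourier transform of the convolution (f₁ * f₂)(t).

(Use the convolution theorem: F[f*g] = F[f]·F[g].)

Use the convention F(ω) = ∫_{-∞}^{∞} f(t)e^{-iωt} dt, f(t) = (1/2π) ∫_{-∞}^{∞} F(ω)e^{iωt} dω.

F[f₁*f₂](ω) = \pi^{2} e^{- 11 \left|{\omega}\right|}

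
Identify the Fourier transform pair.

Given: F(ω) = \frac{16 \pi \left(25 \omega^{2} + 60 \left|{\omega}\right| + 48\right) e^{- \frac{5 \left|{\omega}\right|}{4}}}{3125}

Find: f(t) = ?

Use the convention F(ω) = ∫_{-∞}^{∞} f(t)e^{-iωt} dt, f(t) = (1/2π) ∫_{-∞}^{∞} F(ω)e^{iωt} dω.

f(t) = \frac{2}{\left(t^{2} + \frac{25}{16}\right)^{3}}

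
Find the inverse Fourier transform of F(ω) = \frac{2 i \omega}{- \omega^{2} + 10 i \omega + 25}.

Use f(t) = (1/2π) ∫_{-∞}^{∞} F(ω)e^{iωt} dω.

f(t) = 2 \left(1 - 5 t\right) e^{- 5 t} u\left(t\right)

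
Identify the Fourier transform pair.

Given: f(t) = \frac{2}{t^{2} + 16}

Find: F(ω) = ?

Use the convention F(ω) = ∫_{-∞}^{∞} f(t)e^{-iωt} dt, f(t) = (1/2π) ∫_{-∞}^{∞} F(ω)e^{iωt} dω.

F(ω) = \frac{\pi e^{- 4 \left|{\omega}\right|}}{2}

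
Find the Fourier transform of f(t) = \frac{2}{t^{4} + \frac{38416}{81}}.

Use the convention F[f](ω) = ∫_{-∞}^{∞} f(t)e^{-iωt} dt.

F(ω) = \frac{27 \pi e^{- \frac{7 \sqrt{2} \left|{\omega}\right|}{3}} \sin{\left(\frac{7 \sqrt{2} \left|{\omega}\right|}{3} + \frac{\pi}{4} \right)}}{1372}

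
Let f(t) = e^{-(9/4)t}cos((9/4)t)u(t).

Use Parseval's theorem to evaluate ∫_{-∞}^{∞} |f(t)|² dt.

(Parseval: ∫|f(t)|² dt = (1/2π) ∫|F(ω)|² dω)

∫|f(t)|² dt = \frac{1}{6}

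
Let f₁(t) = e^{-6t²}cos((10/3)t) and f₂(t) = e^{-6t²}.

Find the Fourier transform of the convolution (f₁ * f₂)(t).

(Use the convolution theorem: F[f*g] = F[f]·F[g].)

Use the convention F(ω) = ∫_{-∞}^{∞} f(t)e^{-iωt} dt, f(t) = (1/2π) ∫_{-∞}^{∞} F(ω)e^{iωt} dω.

F[f₁*f₂](ω) = \frac{\pi \left(e^{\frac{5 \omega}{9}} + 1\right) e^{- \frac{\omega^{2}}{12} - \frac{5 \omega}{18} - \frac{25}{54}}}{12}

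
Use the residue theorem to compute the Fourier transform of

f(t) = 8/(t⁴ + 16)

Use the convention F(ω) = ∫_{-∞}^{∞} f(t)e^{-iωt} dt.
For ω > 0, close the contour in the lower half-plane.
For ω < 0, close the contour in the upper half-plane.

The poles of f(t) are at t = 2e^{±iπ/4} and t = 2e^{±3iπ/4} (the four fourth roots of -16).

Let g(z) = f(z)e^{-iωz}; for large |z| the factor e^{-iωz} decays in the lower half-plane when ω > 0 and in the upper half-plane when ω < 0.

Case ω > 0 (lower half-plane, clockwise contour ⇒ F(ω) = -2πi·ΣRes):
  Res_{z = - \sqrt{2} - \sqrt{2} i} g(z) = \frac{\sqrt{2} i \left(1 - i\right) e^{\sqrt{2} \omega \left(-1 + i\right)}}{8}
  Res_{z = \sqrt{2} - \sqrt{2} i} g(z) = \frac{\sqrt{2} i \left(1 + i\right) e^{- \sqrt{2} \omega \left(1 + i\right)}}{8}
  F(ω) = -2πi·ΣRes = \frac{\sqrt{2} \pi \left(1 - i\right) \left(e^{2 \sqrt{2} i \omega} + i\right) e^{- \sqrt{2} \omega \left(1 + i\right)}}{4} = \pi e^{- \sqrt{2} \omega} \sin{\left(\sqrt{2} \omega + \frac{\pi}{4} \right)}

Case ω < 0 (upper half-plane, counterclockwise contour ⇒ F(ω) = +2πi·ΣRes):
  Res_{z = \sqrt{2} + \sqrt{2} i} g(z) = \frac{\sqrt{2} i \left(-1 + i\right) e^{\sqrt{2} \omega \left(1 - i\right)}}{8}
  Res_{z = - \sqrt{2} + \sqrt{2} i} g(z) = \frac{\sqrt{2} \left(1 - i\right) e^{\sqrt{2} \omega \left(1 + i\right)}}{8}
  F(ω) = 2πi·ΣRes = - \frac{\sqrt{2} i \pi \left(i \left(1 - i\right) e^{\sqrt{2} \omega \left(1 - i\right)} - \left(1 - i\right) e^{\sqrt{2} \omega \left(1 + i\right)}\right)}{4} = \pi e^{\sqrt{2} \omega} \cos{\left(\sqrt{2} \omega + \frac{\pi}{4} \right)}

Both cases combine into a single formula in |ω|:

F(ω) = \pi e^{- \sqrt{2} \left|{\omega}\right|} \sin{\left(\sqrt{2} \left|{\omega}\right| + \frac{\pi}{4} \right)}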